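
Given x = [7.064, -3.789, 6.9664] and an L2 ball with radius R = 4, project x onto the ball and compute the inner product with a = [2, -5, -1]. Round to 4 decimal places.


Step 1: Compute ||x|| (intermediates to 6 decimals).
||x|| = sqrt(7.064^2 + (-3.789)^2 + 6.9664^2) = 10.620139
Step 2: Project.
Since ||x|| > R, scale = R/||x|| = 4/10.620139 = 0.376643, proj(x) = scale * x
proj(x) = [2.660606, -1.4271, 2.623846]
Step 3: Dot product.
a^T * proj(x) = 2*2.660606 - 5*(-1.4271) - 1*2.623846 = 9.8329


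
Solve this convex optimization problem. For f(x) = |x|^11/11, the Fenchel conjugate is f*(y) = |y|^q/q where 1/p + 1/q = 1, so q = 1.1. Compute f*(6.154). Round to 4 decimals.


The conjugate exponent q satisfies 1/p + 1/q = 1.
p = 11, so q = 11/(11 - 1) = 1.1
|y|^q = 6.154^1.1 = 7.3803
f*(6.154) = 7.3803 / 1.1 = 6.7094


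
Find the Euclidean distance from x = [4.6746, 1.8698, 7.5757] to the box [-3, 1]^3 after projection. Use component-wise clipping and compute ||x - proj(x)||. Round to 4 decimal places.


Project each component onto [-3, 1].
clip(4.6746) = 1.0, clip(1.8698) = 1.0, clip(7.5757) = 1.0
Projection = [1.0, 1.0, 1.0]
Squared diffs: [13.5027, 0.7566, 43.2398]
Distance = sqrt(57.4991) = 7.5828


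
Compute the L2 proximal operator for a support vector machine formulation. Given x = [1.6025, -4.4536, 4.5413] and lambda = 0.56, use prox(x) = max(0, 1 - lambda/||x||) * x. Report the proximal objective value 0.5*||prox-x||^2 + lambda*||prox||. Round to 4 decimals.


Step 1: Compute ||x||.
||x|| = 6.5594
Step 2: Compute scaling factor.
scale = max(0, 1 - 0.56/6.5594) = 0.9146
Step 3: prox(x) = [1.4657, -4.0734, 4.1536]
||prox(x)|| = 5.9994
Step 4: Proximal objective.
0.5*||prox-x||^2 = 0.1568
lambda*||prox|| = 3.3597
Total = 3.5165


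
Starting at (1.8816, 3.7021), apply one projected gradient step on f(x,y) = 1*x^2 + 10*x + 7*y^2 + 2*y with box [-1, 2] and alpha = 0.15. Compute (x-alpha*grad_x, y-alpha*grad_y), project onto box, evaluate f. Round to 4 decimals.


Step 1: Compute gradient at (1.8816, 3.7021).
grad_x = 2*1*1.8816 + 10 = 13.7632
grad_y = 2*7*3.7021 + 2 = 53.8294
Step 2: Gradient step.
x_raw = 1.8816 - 0.15*13.7632 = -0.1829
y_raw = 3.7021 - 0.15*53.8294 = -4.3723
Step 3: Project onto [-1, 2].
x_proj = clip(-0.1829) = -0.1829
y_proj = clip(-4.3723) = -1.0
Step 4: Evaluate f.
f(-0.1829, -1.0) = 3.2046


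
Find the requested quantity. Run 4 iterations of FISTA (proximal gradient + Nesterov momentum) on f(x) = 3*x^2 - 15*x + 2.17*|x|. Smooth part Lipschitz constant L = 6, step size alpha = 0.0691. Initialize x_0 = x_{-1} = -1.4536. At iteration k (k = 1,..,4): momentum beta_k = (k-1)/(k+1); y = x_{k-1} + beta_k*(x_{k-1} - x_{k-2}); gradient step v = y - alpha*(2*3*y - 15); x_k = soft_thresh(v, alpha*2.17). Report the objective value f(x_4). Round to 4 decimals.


FISTA on f(x) = 3*x^2 - 15*x + 2.17*|x|
L = 6, alpha = 0.0691
Iteration 1: beta = 0.0, y = -1.4536 + 0.0*(-1.4536 + 1.4536) = -1.4536
  grad(y) = -23.7216, v = y - alpha*grad = 0.1856
  prox(v) = soft_thresh(0.1856, 0.1499) = 0.0356
Iteration 2: beta = 0.3333, y = 0.0356 + 0.3333*(0.0356 + 1.4536) = 0.532
  grad(y) = -11.8079, v = y - alpha*grad = 1.3479
  prox(v) = soft_thresh(1.3479, 0.1499) = 1.198
Iteration 3: beta = 0.5, y = 1.198 + 0.5*(1.198 - 0.0356) = 1.7792
  grad(y) = -4.3249, v = y - alpha*grad = 2.078
  prox(v) = soft_thresh(2.078, 0.1499) = 1.9281
Iteration 4: beta = 0.6, y = 1.9281 + 0.6*(1.9281 - 1.198) = 2.3661
  grad(y) = -0.8031, v = y - alpha*grad = 2.4216
  prox(v) = soft_thresh(2.4216, 0.1499) = 2.2717
f(x_4) = 3*2.2717^2 - 15*2.2717 + 2.17*|2.2717| = -13.6641


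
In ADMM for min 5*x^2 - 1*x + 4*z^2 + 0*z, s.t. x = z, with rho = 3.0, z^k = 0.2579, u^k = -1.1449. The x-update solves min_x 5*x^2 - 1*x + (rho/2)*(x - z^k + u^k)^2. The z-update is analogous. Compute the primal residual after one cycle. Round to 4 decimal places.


ADMM iteration with rho = 3.0, z^k = 0.2579, u^k = -1.1449
Step 1: x-update.
Minimize 5*x^2 - 1*x + (3.0/2)*(x - 0.2579 - 1.1449)^2
FOC: (2*5 + 3.0)*x = 1 + 3.0*(0.2579 + 1.1449)
x^{k+1} = 0.4006
Step 2: z-update.
Minimize 4*z^2 + 0*z + (3.0/2)*(0.4006 - z - 1.1449)^2
FOC: (2*4 + 3.0)*z = 0 + 3.0*(0.4006 - 1.1449)
z^{k+1} = -0.203
Step 3: u-update.
u^{k+1} = -1.1449 + 0.4006 + 0.203 = -0.5413
Step 4: Primal residual = |0.4006 + 0.203| = 0.6036


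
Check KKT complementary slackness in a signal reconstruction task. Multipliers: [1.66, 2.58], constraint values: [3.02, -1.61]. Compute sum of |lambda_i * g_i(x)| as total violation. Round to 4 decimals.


KKT complementary slackness check:
lambda_1 * g_1 = 1.66 * 3.02 = 5.0132
lambda_2 * g_2 = 2.58 * -1.61 = -4.1538
Total violation = 5.0132 + 4.1538 = 9.167


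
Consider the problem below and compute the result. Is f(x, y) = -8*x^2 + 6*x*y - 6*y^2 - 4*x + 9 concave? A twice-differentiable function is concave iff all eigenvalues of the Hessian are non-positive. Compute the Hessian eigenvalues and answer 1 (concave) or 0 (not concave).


The Hessian of f(x,y) = -8*x^2 + 6*x*y - 6*y^2 - 4*x + 9 is:
H = [[-16, 6], [6, -12]]
Trace = -16 - 12 = -28
Determinant = -16*-12 - (6)^2 = 156
Discriminant = (-28)^2 - 4*156 = 160.0
Eigenvalues: lambda_1 = -20.3246, lambda_2 = -7.6754
The function is concave.

1


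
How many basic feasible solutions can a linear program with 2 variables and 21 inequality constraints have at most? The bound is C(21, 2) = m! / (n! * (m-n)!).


Each vertex corresponds to some choice of n active constraints out of m, so the number of vertices is at most C(m, n) = m! / (n!(m-n)!).
m = 21, n = 2
Numerator: 21 * 20
Denominator: 2! = 2
C(21, 2) = 210


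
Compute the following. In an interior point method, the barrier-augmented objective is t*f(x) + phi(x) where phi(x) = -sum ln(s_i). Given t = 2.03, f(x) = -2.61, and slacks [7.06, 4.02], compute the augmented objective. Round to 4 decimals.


Step 1: Compute log-barrier.
ln values: [1.9544, 1.3913]
phi = -(1.9544 + 1.3913) = -3.3457
Step 2: Compute augmented objective.
t*f(x) = 2.03*-2.61 = -5.2983
Total = -5.2983 - 3.3457 = -8.644


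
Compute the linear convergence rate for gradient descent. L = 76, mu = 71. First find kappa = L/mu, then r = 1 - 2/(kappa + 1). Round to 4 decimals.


Step 1: Compute the condition number.
kappa = L/mu = 76/71 = 1.0704
Step 2: Compute the convergence rate.
r = 1 - 2/(kappa + 1) = 1 - 2*mu/(L + mu) = (L - mu)/(L + mu) = 5/147 = 0.034


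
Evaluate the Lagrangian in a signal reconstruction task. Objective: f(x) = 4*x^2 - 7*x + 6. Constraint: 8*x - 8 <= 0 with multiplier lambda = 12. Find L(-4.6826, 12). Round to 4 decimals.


Step 1: Evaluate f(x).
f(-4.6826) = 4*(-4.6826)^2 - 7*(-4.6826) + 6 = 126.4852
Step 2: Evaluate g(x).
g(-4.6826) = 8*-4.6826 - 8 = -45.4608
Step 3: Compute Lagrangian.
L = 126.4852 + 12*-45.4608 = -419.0444


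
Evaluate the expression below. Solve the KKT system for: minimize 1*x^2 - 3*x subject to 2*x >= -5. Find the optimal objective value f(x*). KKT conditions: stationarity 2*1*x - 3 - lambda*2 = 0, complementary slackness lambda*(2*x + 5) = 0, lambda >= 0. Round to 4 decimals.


Step 1: Try lambda = 0 (constraint inactive).
Stationarity: 2*1*x - 3 = 0
x* = 3/(2*1) = 1.5
Check constraint: 2*1.5 = 3.0 >= -5 -- satisfied.
Step 2: Compute optimal value.
f(x*) = 1*1.5^2 - 3*1.5 = -2.25


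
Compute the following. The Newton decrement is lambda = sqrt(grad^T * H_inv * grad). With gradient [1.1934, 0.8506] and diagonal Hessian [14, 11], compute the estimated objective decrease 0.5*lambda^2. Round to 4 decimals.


Step 1: H is diagonal, so H^(-1) * g = [0.0852, 0.0773].
Step 2: g^T H^(-1) g = sum_i g_i^2 / H_ii
  = (1.1934)^2/14 + (0.8506)^2/11
  = 0.1017 + 0.0658 = 0.1675
Step 3: Objective decrease = 0.5 * g^T H^(-1) g = 0.0838


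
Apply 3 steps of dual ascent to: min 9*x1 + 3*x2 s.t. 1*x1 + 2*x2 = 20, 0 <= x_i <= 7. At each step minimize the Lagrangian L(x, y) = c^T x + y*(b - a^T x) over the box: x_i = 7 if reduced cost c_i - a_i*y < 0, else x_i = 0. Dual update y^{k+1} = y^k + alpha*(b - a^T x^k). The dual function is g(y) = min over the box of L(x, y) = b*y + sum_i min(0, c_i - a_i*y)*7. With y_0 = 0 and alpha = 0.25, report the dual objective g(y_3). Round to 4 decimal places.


Dual ascent for LP: min 9*x1 + 3*x2, 1*x1 + 2*x2 = 20, 0 <= x_i <= 7
Step 1: y^k = 0.0, reduced costs: (9.0, 3.0)
  x^k = (0.0, 0.0), subgradient = b - a^T x = 20.0
  y^{k+1} = 0.0 + 0.25*20.0 = 5.0
Step 2: y^k = 5.0, reduced costs: (4.0, -7.0)
  x^k = (0.0, 7.0), subgradient = b - a^T x = 6.0
  y^{k+1} = 5.0 + 0.25*6.0 = 6.5
Step 3: y^k = 6.5, reduced costs: (2.5, -10.0)
  x^k = (0.0, 7.0), subgradient = b - a^T x = 6.0
  y^{k+1} = 6.5 + 0.25*6.0 = 8.0
Dual objective at y_3 = 8.0: reduced costs (1.0, -13.0), box minimizer x = (0.0, 7.0)
g(y_3) = b*y + (c1 - a1*y)*x1 + (c2 - a2*y)*x2 = 20*8.0 + 1.0*0.0 + (-13.0)*7.0 = 160.0 + 0.0 - 91.0 = 69.0


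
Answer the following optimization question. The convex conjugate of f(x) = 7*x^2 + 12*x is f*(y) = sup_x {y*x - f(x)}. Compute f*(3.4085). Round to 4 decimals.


f*(y) = sup_x {y*x - a*x^2 - b*x} = sup_x {(y-b)*x - a*x^2}
FOC: (y - b) - 2a*x = 0 => x* = (y - b)/(2a)
x* = (3.4085 - 12)/(2*7) = -0.6137
f*(3.4085) = (y-b)^2/(4a) = (3.4085 - 12)^2/(4*7)
= 73.8139/28 = 2.6362


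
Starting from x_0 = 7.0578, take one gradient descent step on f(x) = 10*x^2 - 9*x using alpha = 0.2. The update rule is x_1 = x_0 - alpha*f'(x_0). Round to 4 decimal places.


We compute the gradient at x_0 and apply the update.
f'(x) = 20*x - 9
f'(7.0578) = 20*7.0578 - 9 = 132.156
x_1 = 7.0578 - 0.2*132.156 = -19.3734


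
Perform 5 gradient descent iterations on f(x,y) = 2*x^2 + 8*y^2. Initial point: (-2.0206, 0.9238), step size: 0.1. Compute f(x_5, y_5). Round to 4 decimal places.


Gradient descent on f(x,y) = 2*x^2 + 8*y^2.
Starting point: (-2.0206, 0.9238), alpha = 0.1
Step 1: grad_x = 2*2*-2.0206 = -8.0824, grad_y = 2*8*0.9238 = 14.7808
  x_1 = -2.0206 - 0.1*-8.0824 = -1.2124
  y_1 = 0.9238 - 0.1*14.7808 = -0.5543
Step 2: grad_x = 2*2*-1.2124 = -4.8494, grad_y = 2*8*-0.5543 = -8.8685
  x_2 = -1.2124 - 0.1*-4.8494 = -0.7274
  y_2 = -0.5543 - 0.1*-8.8685 = 0.3326
Step 3: grad_x = 2*2*-0.7274 = -2.9097, grad_y = 2*8*0.3326 = 5.3211
  x_3 = -0.7274 - 0.1*-2.9097 = -0.4364
  y_3 = 0.3326 - 0.1*5.3211 = -0.1995
Step 4: grad_x = 2*2*-0.4364 = -1.7458, grad_y = 2*8*-0.1995 = -3.1927
  x_4 = -0.4364 - 0.1*-1.7458 = -0.2619
  y_4 = -0.1995 - 0.1*-3.1927 = 0.1197
Step 5: grad_x = 2*2*-0.2619 = -1.0475, grad_y = 2*8*0.1197 = 1.9156
  x_5 = -0.2619 - 0.1*-1.0475 = -0.1571
  y_5 = 0.1197 - 0.1*1.9156 = -0.0718
f(-0.1571, -0.0718) = 2*(-0.1571)^2 + 8*(-0.0718)^2 = 0.0907


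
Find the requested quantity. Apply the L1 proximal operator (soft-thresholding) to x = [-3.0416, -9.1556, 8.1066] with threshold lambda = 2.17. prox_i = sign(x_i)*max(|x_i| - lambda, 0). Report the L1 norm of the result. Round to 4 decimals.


Soft-thresholding with lambda = 2.17:
prox(-3.0416) = sign(-3.0416)*max(|-3.0416| - 2.17, 0) = -0.8716
prox(-9.1556) = sign(-9.1556)*max(|-9.1556| - 2.17, 0) = -6.9856
prox(8.1066) = sign(8.1066)*max(|8.1066| - 2.17, 0) = 5.9366
prox(x) = [-0.8716, -6.9856, 5.9366]
||prox(x)||_1 = 0.8716 + 6.9856 + 5.9366 = 13.7938


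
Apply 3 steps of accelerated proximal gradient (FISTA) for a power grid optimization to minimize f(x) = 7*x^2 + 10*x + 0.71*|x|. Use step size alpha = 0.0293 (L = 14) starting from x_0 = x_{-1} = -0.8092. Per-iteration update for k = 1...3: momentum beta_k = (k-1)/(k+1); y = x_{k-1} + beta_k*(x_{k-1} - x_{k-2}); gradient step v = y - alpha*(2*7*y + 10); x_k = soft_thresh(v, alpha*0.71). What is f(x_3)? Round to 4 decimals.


FISTA on f(x) = 7*x^2 + 10*x + 0.71*|x|
L = 14, alpha = 0.0293
Iteration 1: beta = 0.0, y = -0.8092 + 0.0*(-0.8092 + 0.8092) = -0.8092
  grad(y) = -1.3288, v = y - alpha*grad = -0.7703
  prox(v) = soft_thresh(-0.7703, 0.0208) = -0.7495
Iteration 2: beta = 0.3333, y = -0.7495 + 0.3333*(-0.7495 + 0.8092) = -0.7296
  grad(y) = -0.2137, v = y - alpha*grad = -0.7233
  prox(v) = soft_thresh(-0.7233, 0.0208) = -0.7025
Iteration 3: beta = 0.5, y = -0.7025 + 0.5*(-0.7025 + 0.7495) = -0.679
  grad(y) = 0.494, v = y - alpha*grad = -0.6935
  prox(v) = soft_thresh(-0.6935, 0.0208) = -0.6727
f(x_3) = 7*(-0.6727)^2 + 10*(-0.6727) + 0.71*|-0.6727| = -3.0817


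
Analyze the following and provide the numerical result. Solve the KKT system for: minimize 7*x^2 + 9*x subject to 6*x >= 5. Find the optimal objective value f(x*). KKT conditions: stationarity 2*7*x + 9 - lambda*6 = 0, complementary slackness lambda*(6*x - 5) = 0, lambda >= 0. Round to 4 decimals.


Step 1: Try lambda = 0 (constraint inactive).
x_unc = -9/(2*7) = -0.6429
Check: 6*-0.6429 = -3.8574 < 5 -- violated!
Step 2: Constraint must be active: 6*x = 5
x* = 5/6 = 0.8333 (rounded; the exact value 5/6 is used below)
lambda = (2*7*(5/6) + 9)/6 = 3.4444
Step 3: Compute optimal value.
f(x*) = 7*(5/6)^2 + 9*(5/6) = 12.3611


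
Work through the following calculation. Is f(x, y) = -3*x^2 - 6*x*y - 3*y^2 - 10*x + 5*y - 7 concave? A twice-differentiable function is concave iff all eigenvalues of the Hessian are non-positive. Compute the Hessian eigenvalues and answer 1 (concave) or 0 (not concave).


The Hessian of f(x,y) = -3*x^2 - 6*x*y - 3*y^2 - 10*x + 5*y - 7 is:
H = [[-6, -6], [-6, -6]]
Trace = -6 - 6 = -12
Determinant = -6*-6 - (-6)^2 = 0
Discriminant = (-12)^2 - 4*0 = 144.0
Eigenvalues: lambda_1 = -12.0, lambda_2 = 0.0
The function is concave.

1


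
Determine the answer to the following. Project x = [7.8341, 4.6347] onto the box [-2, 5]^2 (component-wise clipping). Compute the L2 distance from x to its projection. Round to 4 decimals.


Project each component onto [-2, 5].
clip(7.8341) = 5.0, clip(4.6347) = 4.6347
Projection = [5.0, 4.6347]
Squared diffs: [8.0321, 0.0]
Distance = sqrt(8.0321) = 2.8341


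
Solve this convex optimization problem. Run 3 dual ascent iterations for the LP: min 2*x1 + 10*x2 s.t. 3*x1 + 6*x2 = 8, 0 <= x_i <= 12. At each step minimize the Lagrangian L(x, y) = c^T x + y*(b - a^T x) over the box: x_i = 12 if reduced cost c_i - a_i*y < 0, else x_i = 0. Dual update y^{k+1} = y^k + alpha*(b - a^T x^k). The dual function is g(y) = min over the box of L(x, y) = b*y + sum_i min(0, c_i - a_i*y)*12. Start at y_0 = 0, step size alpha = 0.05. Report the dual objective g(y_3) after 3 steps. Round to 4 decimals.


Dual ascent for LP: min 2*x1 + 10*x2, 3*x1 + 6*x2 = 8, 0 <= x_i <= 12
Step 1: y^k = 0.0, reduced costs: (2.0, 10.0)
  x^k = (0.0, 0.0), subgradient = b - a^T x = 8.0
  y^{k+1} = 0.0 + 0.05*8.0 = 0.4
Step 2: y^k = 0.4, reduced costs: (0.8, 7.6)
  x^k = (0.0, 0.0), subgradient = b - a^T x = 8.0
  y^{k+1} = 0.4 + 0.05*8.0 = 0.8
Step 3: y^k = 0.8, reduced costs: (-0.4, 5.2)
  x^k = (12.0, 0.0), subgradient = b - a^T x = -28.0
  y^{k+1} = 0.8 + 0.05*-28.0 = -0.6
Dual objective at y_3 = -0.6: reduced costs (3.8, 13.6), box minimizer x = (0.0, 0.0)
g(y_3) = b*y + (c1 - a1*y)*x1 + (c2 - a2*y)*x2 = 8*(-0.6) + 3.8*0.0 + 13.6*0.0 = -4.8 + 0.0 + 0.0 = -4.8


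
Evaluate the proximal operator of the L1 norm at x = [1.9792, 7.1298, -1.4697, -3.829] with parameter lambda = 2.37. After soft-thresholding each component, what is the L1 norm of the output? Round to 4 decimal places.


Soft-thresholding with lambda = 2.37:
prox(1.9792) = sign(1.9792)*max(|1.9792| - 2.37, 0) = 0.0
prox(7.1298) = sign(7.1298)*max(|7.1298| - 2.37, 0) = 4.7598
prox(-1.4697) = sign(-1.4697)*max(|-1.4697| - 2.37, 0) = 0.0
prox(-3.829) = sign(-3.829)*max(|-3.829| - 2.37, 0) = -1.459
prox(x) = [0.0, 4.7598, 0.0, -1.459]
||prox(x)||_1 = 0.0 + 4.7598 + 0.0 + 1.459 = 6.2188


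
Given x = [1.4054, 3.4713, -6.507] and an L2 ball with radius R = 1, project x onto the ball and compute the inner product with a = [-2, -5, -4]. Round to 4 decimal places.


Step 1: Compute ||x|| (intermediates to 6 decimals).
||x|| = sqrt(1.4054^2 + 3.4713^2 + (-6.507)^2) = 7.507737
Step 2: Project.
Since ||x|| > R, scale = R/||x|| = 1/7.507737 = 0.133196, proj(x) = scale * x
proj(x) = [0.187194, 0.462363, -0.866706]
Step 3: Dot product.
a^T * proj(x) = -2*0.187194 - 5*0.462363 - 4*(-0.866706) = 0.7806


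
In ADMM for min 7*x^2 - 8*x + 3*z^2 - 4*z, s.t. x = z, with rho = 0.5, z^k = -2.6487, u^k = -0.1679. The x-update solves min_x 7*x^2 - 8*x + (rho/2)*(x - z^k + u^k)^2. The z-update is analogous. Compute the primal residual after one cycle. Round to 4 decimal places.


ADMM iteration with rho = 0.5, z^k = -2.6487, u^k = -0.1679
Step 1: x-update.
Minimize 7*x^2 - 8*x + (0.5/2)*(x + 2.6487 - 0.1679)^2
FOC: (2*7 + 0.5)*x = 8 + 0.5*(-2.6487 + 0.1679)
x^{k+1} = 0.4662
Step 2: z-update.
Minimize 3*z^2 - 4*z + (0.5/2)*(0.4662 - z - 0.1679)^2
FOC: (2*3 + 0.5)*z = 4 + 0.5*(0.4662 - 0.1679)
z^{k+1} = 0.6383
Step 3: u-update.
u^{k+1} = -0.1679 + 0.4662 - 0.6383 = -0.34
Step 4: Primal residual = |0.4662 - 0.6383| = 0.1721


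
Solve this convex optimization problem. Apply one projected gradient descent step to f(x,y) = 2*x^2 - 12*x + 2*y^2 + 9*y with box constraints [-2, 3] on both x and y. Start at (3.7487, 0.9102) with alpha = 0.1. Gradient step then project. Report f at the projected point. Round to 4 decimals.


Step 1: Compute gradient at (3.7487, 0.9102).
grad_x = 2*2*3.7487 - 12 = 2.9948
grad_y = 2*2*0.9102 + 9 = 12.6408
Step 2: Gradient step.
x_raw = 3.7487 - 0.1*2.9948 = 3.4492
y_raw = 0.9102 - 0.1*12.6408 = -0.3539
Step 3: Project onto [-2, 3].
x_proj = clip(3.4492) = 3.0
y_proj = clip(-0.3539) = -0.3539
Step 4: Evaluate f.
f(3.0, -0.3539) = -20.9345


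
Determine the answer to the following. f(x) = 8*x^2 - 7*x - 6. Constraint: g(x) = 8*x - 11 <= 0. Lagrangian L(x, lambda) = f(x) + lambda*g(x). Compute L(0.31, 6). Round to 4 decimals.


Step 1: Evaluate f(x).
f(0.31) = 8*0.31^2 - 7*0.31 - 6 = -7.4012
Step 2: Evaluate g(x).
g(0.31) = 8*0.31 - 11 = -8.52
Step 3: Compute Lagrangian.
L = -7.4012 + 6*-8.52 = -58.5212


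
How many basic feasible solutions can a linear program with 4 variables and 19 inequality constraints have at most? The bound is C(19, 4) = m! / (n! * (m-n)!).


Each vertex corresponds to some choice of n active constraints out of m, so the number of vertices is at most C(m, n) = m! / (n!(m-n)!).
m = 19, n = 4
Numerator: 19 * 18 * 17 * 16
Denominator: 4! = 24
C(19, 4) = 3876


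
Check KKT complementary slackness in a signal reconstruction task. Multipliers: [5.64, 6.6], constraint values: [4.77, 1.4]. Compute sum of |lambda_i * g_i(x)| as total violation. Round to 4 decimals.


KKT complementary slackness check:
lambda_1 * g_1 = 5.64 * 4.77 = 26.9028
lambda_2 * g_2 = 6.6 * 1.4 = 9.24
Total violation = 26.9028 + 9.24 = 36.1428


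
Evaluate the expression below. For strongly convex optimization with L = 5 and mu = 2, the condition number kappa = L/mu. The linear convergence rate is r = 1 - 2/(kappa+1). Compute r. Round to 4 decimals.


Step 1: Compute the condition number.
kappa = L/mu = 5/2 = 2.5
Step 2: Compute the convergence rate.
r = 1 - 2/(kappa + 1) = 1 - 2*mu/(L + mu) = (L - mu)/(L + mu) = 3/7 = 0.4286


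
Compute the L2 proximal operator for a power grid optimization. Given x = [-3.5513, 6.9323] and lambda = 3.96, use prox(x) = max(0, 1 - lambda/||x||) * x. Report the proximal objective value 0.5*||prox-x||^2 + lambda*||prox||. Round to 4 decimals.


Step 1: Compute ||x||.
||x|| = 7.789
Step 2: Compute scaling factor.
scale = max(0, 1 - 3.96/7.789) = 0.4916
Step 3: prox(x) = [-1.7458, 3.4079]
||prox(x)|| = 3.829
Step 4: Proximal objective.
0.5*||prox-x||^2 = 7.8408
lambda*||prox|| = 15.1628
Total = 23.0036


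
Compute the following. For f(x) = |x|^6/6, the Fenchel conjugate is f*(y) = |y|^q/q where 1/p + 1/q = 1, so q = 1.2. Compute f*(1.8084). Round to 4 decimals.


The conjugate exponent q satisfies 1/p + 1/q = 1.
p = 6, so q = 6/(6 - 1) = 1.2
|y|^q = 1.8084^1.2 = 2.0359
f*(1.8084) = 2.0359 / 1.2 = 1.6966


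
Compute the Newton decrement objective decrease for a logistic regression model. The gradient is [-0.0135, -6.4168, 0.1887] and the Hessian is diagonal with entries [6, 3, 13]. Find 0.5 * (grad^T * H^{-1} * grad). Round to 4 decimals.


Step 1: H is diagonal, so H^(-1) * g = [-0.0023, -2.1389, 0.0145].
Step 2: g^T H^(-1) g = sum_i g_i^2 / H_ii
  = (-0.0135)^2/6 + (-6.4168)^2/3 + (0.1887)^2/13
  = 0.0 + 13.7251 + 0.0027 = 13.7279
Step 3: Objective decrease = 0.5 * g^T H^(-1) g = 6.8639


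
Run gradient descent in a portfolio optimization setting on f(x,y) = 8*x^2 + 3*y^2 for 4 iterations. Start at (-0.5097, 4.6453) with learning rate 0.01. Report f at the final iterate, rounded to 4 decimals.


Gradient descent on f(x,y) = 8*x^2 + 3*y^2.
Starting point: (-0.5097, 4.6453), alpha = 0.01
Step 1: grad_x = 2*8*-0.5097 = -8.1552, grad_y = 2*3*4.6453 = 27.8718
  x_1 = -0.5097 - 0.01*-8.1552 = -0.4281
  y_1 = 4.6453 - 0.01*27.8718 = 4.3666
Step 2: grad_x = 2*8*-0.4281 = -6.8504, grad_y = 2*3*4.3666 = 26.1995
  x_2 = -0.4281 - 0.01*-6.8504 = -0.3596
  y_2 = 4.3666 - 0.01*26.1995 = 4.1046
Step 3: grad_x = 2*8*-0.3596 = -5.7543, grad_y = 2*3*4.1046 = 24.6275
  x_3 = -0.3596 - 0.01*-5.7543 = -0.3021
  y_3 = 4.1046 - 0.01*24.6275 = 3.8583
Step 4: grad_x = 2*8*-0.3021 = -4.8336, grad_y = 2*3*3.8583 = 23.1499
  x_4 = -0.3021 - 0.01*-4.8336 = -0.2538
  y_4 = 3.8583 - 0.01*23.1499 = 3.6268
f(-0.2538, 3.6268) = 8*(-0.2538)^2 + 3*3.6268^2 = 39.9765


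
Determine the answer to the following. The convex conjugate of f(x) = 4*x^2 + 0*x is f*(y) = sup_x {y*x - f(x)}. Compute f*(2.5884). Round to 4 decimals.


f*(y) = sup_x {y*x - a*x^2 - b*x} = sup_x {(y-b)*x - a*x^2}
FOC: (y - b) - 2a*x = 0 => x* = (y - b)/(2a)
x* = (2.5884 - 0)/(2*4) = 0.3236
f*(2.5884) = (y-b)^2/(4a) = (2.5884 - 0)^2/(4*4)
= 6.6998/16 = 0.4187


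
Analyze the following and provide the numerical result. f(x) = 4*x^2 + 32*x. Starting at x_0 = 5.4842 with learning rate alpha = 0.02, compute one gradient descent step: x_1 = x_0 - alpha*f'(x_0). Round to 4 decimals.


We compute the gradient at x_0 and apply the update.
f'(x) = 8*x + 32
f'(5.4842) = 8*5.4842 + 32 = 75.8736
x_1 = 5.4842 - 0.02*75.8736 = 3.9667


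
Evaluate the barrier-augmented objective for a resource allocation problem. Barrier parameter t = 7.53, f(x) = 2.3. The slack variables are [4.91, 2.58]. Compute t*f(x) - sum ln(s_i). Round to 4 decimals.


Step 1: Compute log-barrier.
ln values: [1.5913, 0.9478]
phi = -(1.5913 + 0.9478) = -2.5391
Step 2: Compute augmented objective.
t*f(x) = 7.53*2.3 = 17.319
Total = 17.319 - 2.5391 = 14.7799


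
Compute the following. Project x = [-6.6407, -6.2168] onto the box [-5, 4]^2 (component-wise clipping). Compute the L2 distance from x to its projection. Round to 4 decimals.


Project each component onto [-5, 4].
clip(-6.6407) = -5.0, clip(-6.2168) = -5.0
Projection = [-5.0, -5.0]
Squared diffs: [2.6919, 1.4806]
Distance = sqrt(4.1725) = 2.0427


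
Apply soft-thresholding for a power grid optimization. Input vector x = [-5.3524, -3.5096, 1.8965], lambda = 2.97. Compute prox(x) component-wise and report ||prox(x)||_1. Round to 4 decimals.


Soft-thresholding with lambda = 2.97:
prox(-5.3524) = sign(-5.3524)*max(|-5.3524| - 2.97, 0) = -2.3824
prox(-3.5096) = sign(-3.5096)*max(|-3.5096| - 2.97, 0) = -0.5396
prox(1.8965) = sign(1.8965)*max(|1.8965| - 2.97, 0) = 0.0
prox(x) = [-2.3824, -0.5396, 0.0]
||prox(x)||_1 = 2.3824 + 0.5396 + 0.0 = 2.922


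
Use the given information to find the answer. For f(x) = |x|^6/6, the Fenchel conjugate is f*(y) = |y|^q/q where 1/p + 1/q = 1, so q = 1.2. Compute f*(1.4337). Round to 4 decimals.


The conjugate exponent q satisfies 1/p + 1/q = 1.
p = 6, so q = 6/(6 - 1) = 1.2
|y|^q = 1.4337^1.2 = 1.5408
f*(1.4337) = 1.5408 / 1.2 = 1.284


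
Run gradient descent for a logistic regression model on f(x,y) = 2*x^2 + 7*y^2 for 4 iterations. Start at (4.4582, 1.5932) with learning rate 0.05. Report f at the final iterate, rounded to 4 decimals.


Gradient descent on f(x,y) = 2*x^2 + 7*y^2.
Starting point: (4.4582, 1.5932), alpha = 0.05
Step 1: grad_x = 2*2*4.4582 = 17.8328, grad_y = 2*7*1.5932 = 22.3048
  x_1 = 4.4582 - 0.05*17.8328 = 3.5666
  y_1 = 1.5932 - 0.05*22.3048 = 0.478
Step 2: grad_x = 2*2*3.5666 = 14.2662, grad_y = 2*7*0.478 = 6.6914
  x_2 = 3.5666 - 0.05*14.2662 = 2.8532
  y_2 = 0.478 - 0.05*6.6914 = 0.1434
Step 3: grad_x = 2*2*2.8532 = 11.413, grad_y = 2*7*0.1434 = 2.0074
  x_3 = 2.8532 - 0.05*11.413 = 2.2826
  y_3 = 0.1434 - 0.05*2.0074 = 0.043
Step 4: grad_x = 2*2*2.2826 = 9.1304, grad_y = 2*7*0.043 = 0.6022
  x_4 = 2.2826 - 0.05*9.1304 = 1.8261
  y_4 = 0.043 - 0.05*0.6022 = 0.0129
f(1.8261, 0.0129) = 2*1.8261^2 + 7*0.0129^2 = 6.6703


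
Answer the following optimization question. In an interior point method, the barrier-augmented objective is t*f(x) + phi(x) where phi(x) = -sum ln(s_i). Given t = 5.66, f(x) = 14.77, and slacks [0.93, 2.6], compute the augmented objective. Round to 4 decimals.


Step 1: Compute log-barrier.
ln values: [-0.0726, 0.9555]
phi = -(-0.0726 + 0.9555) = -0.8829
Step 2: Compute augmented objective.
t*f(x) = 5.66*14.77 = 83.5982
Total = 83.5982 - 0.8829 = 82.7153


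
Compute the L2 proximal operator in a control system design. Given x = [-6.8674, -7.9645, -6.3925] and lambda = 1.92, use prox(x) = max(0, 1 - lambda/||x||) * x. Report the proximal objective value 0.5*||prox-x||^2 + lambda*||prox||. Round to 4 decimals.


Step 1: Compute ||x||.
||x|| = 12.3068
Step 2: Compute scaling factor.
scale = max(0, 1 - 1.92/12.3068) = 0.844
Step 3: prox(x) = [-5.796, -6.722, -5.3952]
||prox(x)|| = 10.3868
Step 4: Proximal objective.
0.5*||prox-x||^2 = 1.8432
lambda*||prox|| = 19.9427
Total = 21.7859


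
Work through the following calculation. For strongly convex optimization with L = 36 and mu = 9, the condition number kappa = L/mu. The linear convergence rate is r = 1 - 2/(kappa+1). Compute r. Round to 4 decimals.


Step 1: Compute the condition number.
kappa = L/mu = 36/9 = 4.0
Step 2: Compute the convergence rate.
r = 1 - 2/(kappa + 1) = 1 - 2*mu/(L + mu) = (L - mu)/(L + mu) = 27/45 = 0.6


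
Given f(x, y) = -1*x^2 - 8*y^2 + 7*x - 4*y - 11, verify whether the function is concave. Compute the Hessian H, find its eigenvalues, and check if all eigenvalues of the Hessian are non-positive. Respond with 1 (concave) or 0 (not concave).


The Hessian of f(x,y) = -1*x^2 - 8*y^2 + 7*x - 4*y - 11 is:
H = [[-2, 0], [0, -16]]
Trace = -2 - 16 = -18
Determinant = -2*-16 - (0)^2 = 32
Discriminant = (-18)^2 - 4*32 = 196.0
Eigenvalues: lambda_1 = -16.0, lambda_2 = -2.0
The function is concave.

1


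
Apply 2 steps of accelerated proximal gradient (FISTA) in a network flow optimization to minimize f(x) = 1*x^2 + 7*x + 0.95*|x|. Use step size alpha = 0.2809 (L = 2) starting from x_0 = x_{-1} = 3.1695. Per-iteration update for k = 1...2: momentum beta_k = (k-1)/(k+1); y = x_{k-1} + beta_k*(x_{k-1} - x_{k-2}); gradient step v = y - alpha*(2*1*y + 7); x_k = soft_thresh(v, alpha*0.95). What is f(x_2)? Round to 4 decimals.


FISTA on f(x) = 1*x^2 + 7*x + 0.95*|x|
L = 2, alpha = 0.2809
Iteration 1: beta = 0.0, y = 3.1695 + 0.0*(3.1695 - 3.1695) = 3.1695
  grad(y) = 13.339, v = y - alpha*grad = -0.5774
  prox(v) = soft_thresh(-0.5774, 0.2669) = -0.3106
Iteration 2: beta = 0.3333, y = -0.3106 + 0.3333*(-0.3106 - 3.1695) = -1.4706
  grad(y) = 4.0588, v = y - alpha*grad = -2.6107
  prox(v) = soft_thresh(-2.6107, 0.2669) = -2.3439
f(x_2) = 1*(-2.3439)^2 + 7*(-2.3439) + 0.95*|-2.3439| = -8.6867


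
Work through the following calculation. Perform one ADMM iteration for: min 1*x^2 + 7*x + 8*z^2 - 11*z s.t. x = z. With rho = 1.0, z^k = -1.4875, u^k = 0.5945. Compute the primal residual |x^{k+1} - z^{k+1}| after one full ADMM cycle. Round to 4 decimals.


ADMM iteration with rho = 1.0, z^k = -1.4875, u^k = 0.5945
Step 1: x-update.
Minimize 1*x^2 + 7*x + (1.0/2)*(x + 1.4875 + 0.5945)^2
FOC: (2*1 + 1.0)*x = -7 + 1.0*(-1.4875 - 0.5945)
x^{k+1} = -3.0273
Step 2: z-update.
Minimize 8*z^2 - 11*z + (1.0/2)*(-3.0273 - z + 0.5945)^2
FOC: (2*8 + 1.0)*z = 11 + 1.0*(-3.0273 + 0.5945)
z^{k+1} = 0.504
Step 3: u-update.
u^{k+1} = 0.5945 - 3.0273 - 0.504 = -2.9368
Step 4: Primal residual = |-3.0273 - 0.504| = 3.5313


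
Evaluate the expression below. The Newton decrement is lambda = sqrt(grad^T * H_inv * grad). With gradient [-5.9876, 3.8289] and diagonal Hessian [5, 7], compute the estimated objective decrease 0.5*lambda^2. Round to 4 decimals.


Step 1: H is diagonal, so H^(-1) * g = [-1.1975, 0.547].
Step 2: g^T H^(-1) g = sum_i g_i^2 / H_ii
  = (-5.9876)^2/5 + (3.8289)^2/7
  = 7.1703 + 2.0944 = 9.2646
Step 3: Objective decrease = 0.5 * g^T H^(-1) g = 4.6323


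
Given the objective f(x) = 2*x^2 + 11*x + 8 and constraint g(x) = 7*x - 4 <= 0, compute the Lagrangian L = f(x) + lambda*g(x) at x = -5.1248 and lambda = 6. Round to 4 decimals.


Step 1: Evaluate f(x).
f(-5.1248) = 2*(-5.1248)^2 + 11*(-5.1248) + 8 = 4.1544
Step 2: Evaluate g(x).
g(-5.1248) = 7*-5.1248 - 4 = -39.8736
Step 3: Compute Lagrangian.
L = 4.1544 + 6*-39.8736 = -235.0872


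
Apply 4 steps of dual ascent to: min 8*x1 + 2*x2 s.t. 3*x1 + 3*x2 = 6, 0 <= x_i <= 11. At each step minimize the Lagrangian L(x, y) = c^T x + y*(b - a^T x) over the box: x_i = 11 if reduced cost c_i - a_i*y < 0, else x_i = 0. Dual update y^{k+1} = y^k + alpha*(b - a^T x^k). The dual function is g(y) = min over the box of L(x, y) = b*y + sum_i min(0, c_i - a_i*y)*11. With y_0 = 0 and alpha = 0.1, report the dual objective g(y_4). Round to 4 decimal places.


Dual ascent for LP: min 8*x1 + 2*x2, 3*x1 + 3*x2 = 6, 0 <= x_i <= 11
Step 1: y^k = 0.0, reduced costs: (8.0, 2.0)
  x^k = (0.0, 0.0), subgradient = b - a^T x = 6.0
  y^{k+1} = 0.0 + 0.1*6.0 = 0.6
Step 2: y^k = 0.6, reduced costs: (6.2, 0.2)
  x^k = (0.0, 0.0), subgradient = b - a^T x = 6.0
  y^{k+1} = 0.6 + 0.1*6.0 = 1.2
Step 3: y^k = 1.2, reduced costs: (4.4, -1.6)
  x^k = (0.0, 11.0), subgradient = b - a^T x = -27.0
  y^{k+1} = 1.2 + 0.1*-27.0 = -1.5
Step 4: y^k = -1.5, reduced costs: (12.5, 6.5)
  x^k = (0.0, 0.0), subgradient = b - a^T x = 6.0
  y^{k+1} = -1.5 + 0.1*6.0 = -0.9
Dual objective at y_4 = -0.9: reduced costs (10.7, 4.7), box minimizer x = (0.0, 0.0)
g(y_4) = b*y + (c1 - a1*y)*x1 + (c2 - a2*y)*x2 = 6*(-0.9) + 10.7*0.0 + 4.7*0.0 = -5.4 + 0.0 + 0.0 = -5.4


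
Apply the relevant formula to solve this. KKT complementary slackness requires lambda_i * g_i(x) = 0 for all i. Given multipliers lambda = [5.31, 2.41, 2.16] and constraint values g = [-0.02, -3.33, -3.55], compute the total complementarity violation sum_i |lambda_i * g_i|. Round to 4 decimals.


KKT complementary slackness check:
lambda_1 * g_1 = 5.31 * -0.02 = -0.1062
lambda_2 * g_2 = 2.41 * -3.33 = -8.0253
lambda_3 * g_3 = 2.16 * -3.55 = -7.668
Total violation = 0.1062 + 8.0253 + 7.668 = 15.7995


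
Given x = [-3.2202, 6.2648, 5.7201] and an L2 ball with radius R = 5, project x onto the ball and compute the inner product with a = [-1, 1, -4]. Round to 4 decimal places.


Step 1: Compute ||x|| (intermediates to 6 decimals).
||x|| = sqrt((-3.2202)^2 + 6.2648^2 + 5.7201^2) = 9.073971
Step 2: Project.
Since ||x|| > R, scale = R/||x|| = 5/9.073971 = 0.551027, proj(x) = scale * x
proj(x) = [-1.774417, 3.452074, 3.15193]
Step 3: Dot product.
a^T * proj(x) = -1*(-1.774417) + 1*3.452074 - 4*3.15193 = -7.3812


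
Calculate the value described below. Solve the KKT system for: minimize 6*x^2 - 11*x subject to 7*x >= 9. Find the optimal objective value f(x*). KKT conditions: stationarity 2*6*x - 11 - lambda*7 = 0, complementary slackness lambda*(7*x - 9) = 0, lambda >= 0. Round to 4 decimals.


Step 1: Try lambda = 0 (constraint inactive).
x_unc = 11/(2*6) = 0.9167
Check: 7*0.9167 = 6.4169 < 9 -- violated!
Step 2: Constraint must be active: 7*x = 9
x* = 9/7 = 1.2857 (rounded; the exact value 9/7 is used below)
lambda = (2*6*(9/7) - 11)/7 = 0.6327
Step 3: Compute optimal value.
f(x*) = 6*(9/7)^2 - 11*(9/7) = -4.2245


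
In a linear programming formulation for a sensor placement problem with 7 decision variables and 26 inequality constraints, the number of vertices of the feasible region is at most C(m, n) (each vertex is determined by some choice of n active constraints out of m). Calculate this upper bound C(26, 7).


Each vertex corresponds to some choice of n active constraints out of m, so the number of vertices is at most C(m, n) = m! / (n!(m-n)!).
m = 26, n = 7
Numerator: 26 * 25 * 24 * 23 * 22 * 21 * 20
Denominator: 7! = 5040
C(26, 7) = 657800


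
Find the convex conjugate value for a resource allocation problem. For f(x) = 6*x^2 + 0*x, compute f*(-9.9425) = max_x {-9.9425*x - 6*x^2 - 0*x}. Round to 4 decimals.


f*(y) = sup_x {y*x - a*x^2 - b*x} = sup_x {(y-b)*x - a*x^2}
FOC: (y - b) - 2a*x = 0 => x* = (y - b)/(2a)
x* = (-9.9425 - 0)/(2*6) = -0.8285
f*(-9.9425) = (y-b)^2/(4a) = (-9.9425 - 0)^2/(4*6)
= 98.8533/24 = 4.1189


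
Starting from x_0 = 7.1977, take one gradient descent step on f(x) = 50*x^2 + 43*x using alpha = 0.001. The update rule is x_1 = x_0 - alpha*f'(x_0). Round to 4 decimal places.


We compute the gradient at x_0 and apply the update.
f'(x) = 100*x + 43
f'(7.1977) = 100*7.1977 + 43 = 762.77
x_1 = 7.1977 - 0.001*762.77 = 6.4349


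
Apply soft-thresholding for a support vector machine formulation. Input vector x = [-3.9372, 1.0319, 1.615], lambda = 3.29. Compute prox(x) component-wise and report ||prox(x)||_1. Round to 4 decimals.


Soft-thresholding with lambda = 3.29:
prox(-3.9372) = sign(-3.9372)*max(|-3.9372| - 3.29, 0) = -0.6472
prox(1.0319) = sign(1.0319)*max(|1.0319| - 3.29, 0) = 0.0
prox(1.615) = sign(1.615)*max(|1.615| - 3.29, 0) = 0.0
prox(x) = [-0.6472, 0.0, 0.0]
||prox(x)||_1 = 0.6472 + 0.0 + 0.0 = 0.6472


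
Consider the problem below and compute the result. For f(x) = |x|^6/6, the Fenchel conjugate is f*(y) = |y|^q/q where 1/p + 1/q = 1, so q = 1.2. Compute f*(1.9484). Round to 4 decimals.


The conjugate exponent q satisfies 1/p + 1/q = 1.
p = 6, so q = 6/(6 - 1) = 1.2
|y|^q = 1.9484^1.2 = 2.2265
f*(1.9484) = 2.2265 / 1.2 = 1.8554


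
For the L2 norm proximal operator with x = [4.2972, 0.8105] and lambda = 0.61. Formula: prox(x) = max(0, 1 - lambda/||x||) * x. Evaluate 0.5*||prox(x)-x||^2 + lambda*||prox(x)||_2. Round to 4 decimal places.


Step 1: Compute ||x||.
||x|| = 4.373
Step 2: Compute scaling factor.
scale = max(0, 1 - 0.61/4.373) = 0.8605
Step 3: prox(x) = [3.6978, 0.6974]
||prox(x)|| = 3.763
Step 4: Proximal objective.
0.5*||prox-x||^2 = 0.1861
lambda*||prox|| = 2.2954
Total = 2.4815


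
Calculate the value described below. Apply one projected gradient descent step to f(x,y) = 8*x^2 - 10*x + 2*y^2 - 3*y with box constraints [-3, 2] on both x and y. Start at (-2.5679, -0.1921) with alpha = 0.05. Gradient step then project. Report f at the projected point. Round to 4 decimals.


Step 1: Compute gradient at (-2.5679, -0.1921).
grad_x = 2*8*-2.5679 - 10 = -51.0864
grad_y = 2*2*-0.1921 - 3 = -3.7684
Step 2: Gradient step.
x_raw = -2.5679 - 0.05*-51.0864 = -0.0136
y_raw = -0.1921 - 0.05*-3.7684 = -0.0037
Step 3: Project onto [-3, 2].
x_proj = clip(-0.0136) = -0.0136
y_proj = clip(-0.0037) = -0.0037
Step 4: Evaluate f.
f(-0.0136, -0.0037) = 0.1483


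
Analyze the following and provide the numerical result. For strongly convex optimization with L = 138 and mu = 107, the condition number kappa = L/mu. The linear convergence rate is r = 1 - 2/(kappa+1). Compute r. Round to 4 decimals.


Step 1: Compute the condition number.
kappa = L/mu = 138/107 = 1.2897
Step 2: Compute the convergence rate.
r = 1 - 2/(kappa + 1) = 1 - 2*mu/(L + mu) = (L - mu)/(L + mu) = 31/245 = 0.1265


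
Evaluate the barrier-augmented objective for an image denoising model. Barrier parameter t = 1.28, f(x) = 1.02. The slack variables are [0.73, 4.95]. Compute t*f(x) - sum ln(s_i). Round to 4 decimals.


Step 1: Compute log-barrier.
ln values: [-0.3147, 1.5994]
phi = -(-0.3147 + 1.5994) = -1.2847
Step 2: Compute augmented objective.
t*f(x) = 1.28*1.02 = 1.3056
Total = 1.3056 - 1.2847 = 0.0209


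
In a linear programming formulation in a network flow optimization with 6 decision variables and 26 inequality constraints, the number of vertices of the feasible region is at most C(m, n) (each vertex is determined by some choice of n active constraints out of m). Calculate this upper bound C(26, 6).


Each vertex corresponds to some choice of n active constraints out of m, so the number of vertices is at most C(m, n) = m! / (n!(m-n)!).
m = 26, n = 6
Numerator: 26 * 25 * 24 * 23 * 22 * 21
Denominator: 6! = 720
C(26, 6) = 230230


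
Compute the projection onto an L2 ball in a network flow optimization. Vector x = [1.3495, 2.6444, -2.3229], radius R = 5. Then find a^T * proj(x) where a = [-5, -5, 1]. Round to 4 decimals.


Step 1: Compute ||x|| (intermediates to 6 decimals).
||x|| = sqrt(1.3495^2 + 2.6444^2 + (-2.3229)^2) = 3.769598
Step 2: Project.
Since ||x|| <= R, proj = x (no scaling needed).
proj(x) = [1.3495, 2.6444, -2.3229]
Step 3: Dot product.
a^T * proj(x) = -5*1.3495 - 5*2.6444 + 1*(-2.3229) = -22.2924


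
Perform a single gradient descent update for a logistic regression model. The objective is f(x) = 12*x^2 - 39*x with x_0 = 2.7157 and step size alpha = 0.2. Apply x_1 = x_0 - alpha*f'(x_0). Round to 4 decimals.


We compute the gradient at x_0 and apply the update.
f'(x) = 24*x - 39
f'(2.7157) = 24*2.7157 - 39 = 26.1768
x_1 = 2.7157 - 0.2*26.1768 = -2.5197


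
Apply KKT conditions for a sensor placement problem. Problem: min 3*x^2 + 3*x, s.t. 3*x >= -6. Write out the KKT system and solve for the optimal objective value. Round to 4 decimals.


Step 1: Try lambda = 0 (constraint inactive).
Stationarity: 2*3*x + 3 = 0
x* = -3/(2*3) = -0.5
Check constraint: 3*-0.5 = -1.5 >= -6 -- satisfied.
Step 2: Compute optimal value.
f(x*) = 3*(-0.5)^2 + 3*(-0.5) = -0.75


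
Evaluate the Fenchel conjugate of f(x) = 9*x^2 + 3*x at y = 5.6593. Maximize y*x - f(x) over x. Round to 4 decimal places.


f*(y) = sup_x {y*x - a*x^2 - b*x} = sup_x {(y-b)*x - a*x^2}
FOC: (y - b) - 2a*x = 0 => x* = (y - b)/(2a)
x* = (5.6593 - 3)/(2*9) = 0.1477
f*(5.6593) = (y-b)^2/(4a) = (5.6593 - 3)^2/(4*9)
= 7.0719/36 = 0.1964


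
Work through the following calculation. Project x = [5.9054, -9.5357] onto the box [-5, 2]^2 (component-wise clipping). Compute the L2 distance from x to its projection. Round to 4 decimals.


Project each component onto [-5, 2].
clip(5.9054) = 2.0, clip(-9.5357) = -5.0
Projection = [2.0, -5.0]
Squared diffs: [15.2521, 20.5726]
Distance = sqrt(35.8247) = 5.9854


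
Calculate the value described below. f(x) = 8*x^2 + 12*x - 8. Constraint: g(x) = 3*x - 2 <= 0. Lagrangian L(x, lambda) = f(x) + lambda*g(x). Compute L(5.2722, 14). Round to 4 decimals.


Step 1: Evaluate f(x).
f(5.2722) = 8*5.2722^2 + 12*5.2722 - 8 = 277.6351
Step 2: Evaluate g(x).
g(5.2722) = 3*5.2722 - 2 = 13.8166
Step 3: Compute Lagrangian.
L = 277.6351 + 14*13.8166 = 471.0675


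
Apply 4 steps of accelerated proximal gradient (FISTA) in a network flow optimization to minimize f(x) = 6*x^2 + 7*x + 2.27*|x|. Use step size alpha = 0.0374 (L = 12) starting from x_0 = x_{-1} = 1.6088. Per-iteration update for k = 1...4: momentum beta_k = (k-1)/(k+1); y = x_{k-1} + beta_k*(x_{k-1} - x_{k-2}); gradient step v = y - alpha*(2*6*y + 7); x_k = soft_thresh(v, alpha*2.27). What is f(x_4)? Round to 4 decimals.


FISTA on f(x) = 6*x^2 + 7*x + 2.27*|x|
L = 12, alpha = 0.0374
Iteration 1: beta = 0.0, y = 1.6088 + 0.0*(1.6088 - 1.6088) = 1.6088
  grad(y) = 26.3056, v = y - alpha*grad = 0.625
  prox(v) = soft_thresh(0.625, 0.0849) = 0.5401
Iteration 2: beta = 0.3333, y = 0.5401 + 0.3333*(0.5401 - 1.6088) = 0.1838
  grad(y) = 9.206, v = y - alpha*grad = -0.1605
  prox(v) = soft_thresh(-0.1605, 0.0849) = -0.0756
Iteration 3: beta = 0.5, y = -0.0756 + 0.5*(-0.0756 - 0.5401) = -0.3834
  grad(y) = 2.3992, v = y - alpha*grad = -0.4731
  prox(v) = soft_thresh(-0.4731, 0.0849) = -0.3882
Iteration 4: beta = 0.6, y = -0.3882 + 0.6*(-0.3882 + 0.0756) = -0.5758
  grad(y) = 0.0901, v = y - alpha*grad = -0.5792
  prox(v) = soft_thresh(-0.5792, 0.0849) = -0.4943
f(x_4) = 6*(-0.4943)^2 + 7*(-0.4943) + 2.27*|-0.4943| = -0.872
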